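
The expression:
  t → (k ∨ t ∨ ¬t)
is always true.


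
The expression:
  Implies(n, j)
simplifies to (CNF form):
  j | ~n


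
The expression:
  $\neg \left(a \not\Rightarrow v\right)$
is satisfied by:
  {v: True, a: False}
  {a: False, v: False}
  {a: True, v: True}


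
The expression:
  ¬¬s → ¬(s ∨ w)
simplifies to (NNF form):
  ¬s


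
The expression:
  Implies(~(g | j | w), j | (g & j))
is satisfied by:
  {g: True, w: True, j: True}
  {g: True, w: True, j: False}
  {g: True, j: True, w: False}
  {g: True, j: False, w: False}
  {w: True, j: True, g: False}
  {w: True, j: False, g: False}
  {j: True, w: False, g: False}


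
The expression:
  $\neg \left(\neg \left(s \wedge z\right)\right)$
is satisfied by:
  {z: True, s: True}


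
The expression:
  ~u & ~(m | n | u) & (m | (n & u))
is never true.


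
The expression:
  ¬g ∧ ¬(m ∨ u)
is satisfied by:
  {g: False, u: False, m: False}


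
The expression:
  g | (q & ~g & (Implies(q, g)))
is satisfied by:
  {g: True}


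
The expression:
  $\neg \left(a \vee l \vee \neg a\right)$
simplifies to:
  $\text{False}$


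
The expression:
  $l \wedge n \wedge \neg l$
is never true.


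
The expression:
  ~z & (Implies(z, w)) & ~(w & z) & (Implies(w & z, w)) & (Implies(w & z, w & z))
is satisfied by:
  {z: False}


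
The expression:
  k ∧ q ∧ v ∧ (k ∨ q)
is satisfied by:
  {k: True, q: True, v: True}


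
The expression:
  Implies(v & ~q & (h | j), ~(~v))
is always true.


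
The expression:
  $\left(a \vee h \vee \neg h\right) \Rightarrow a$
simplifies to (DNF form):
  $a$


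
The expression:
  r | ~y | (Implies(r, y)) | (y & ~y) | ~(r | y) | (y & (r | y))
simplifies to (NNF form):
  True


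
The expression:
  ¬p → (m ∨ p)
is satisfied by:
  {m: True, p: True}
  {m: True, p: False}
  {p: True, m: False}


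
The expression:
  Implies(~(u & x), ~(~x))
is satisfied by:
  {x: True}


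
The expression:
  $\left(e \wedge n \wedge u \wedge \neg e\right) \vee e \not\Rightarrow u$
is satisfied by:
  {e: True, u: False}


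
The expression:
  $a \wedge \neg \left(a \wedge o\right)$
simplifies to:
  $a \wedge \neg o$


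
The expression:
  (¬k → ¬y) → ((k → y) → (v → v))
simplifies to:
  True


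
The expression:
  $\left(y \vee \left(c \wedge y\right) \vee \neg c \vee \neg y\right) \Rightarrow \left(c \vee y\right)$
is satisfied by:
  {y: True, c: True}
  {y: True, c: False}
  {c: True, y: False}


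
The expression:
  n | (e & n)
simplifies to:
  n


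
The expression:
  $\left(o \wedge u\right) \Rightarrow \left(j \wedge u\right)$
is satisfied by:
  {j: True, u: False, o: False}
  {u: False, o: False, j: False}
  {j: True, o: True, u: False}
  {o: True, u: False, j: False}
  {j: True, u: True, o: False}
  {u: True, j: False, o: False}
  {j: True, o: True, u: True}


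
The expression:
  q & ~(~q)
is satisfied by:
  {q: True}


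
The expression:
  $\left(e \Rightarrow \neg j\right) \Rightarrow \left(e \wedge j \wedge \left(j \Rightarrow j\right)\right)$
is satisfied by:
  {j: True, e: True}


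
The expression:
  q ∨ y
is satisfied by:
  {y: True, q: True}
  {y: True, q: False}
  {q: True, y: False}


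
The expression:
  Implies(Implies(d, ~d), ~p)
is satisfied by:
  {d: True, p: False}
  {p: False, d: False}
  {p: True, d: True}


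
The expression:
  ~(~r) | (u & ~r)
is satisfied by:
  {r: True, u: True}
  {r: True, u: False}
  {u: True, r: False}


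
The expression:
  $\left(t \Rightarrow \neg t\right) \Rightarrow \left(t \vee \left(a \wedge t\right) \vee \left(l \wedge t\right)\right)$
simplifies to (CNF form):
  $t$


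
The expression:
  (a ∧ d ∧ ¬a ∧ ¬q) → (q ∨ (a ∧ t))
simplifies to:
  True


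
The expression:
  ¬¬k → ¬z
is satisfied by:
  {k: False, z: False}
  {z: True, k: False}
  {k: True, z: False}


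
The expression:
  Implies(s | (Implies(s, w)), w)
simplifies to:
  w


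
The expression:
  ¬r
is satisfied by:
  {r: False}


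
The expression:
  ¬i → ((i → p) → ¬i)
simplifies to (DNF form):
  True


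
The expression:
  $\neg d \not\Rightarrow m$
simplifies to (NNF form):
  $\neg d \wedge \neg m$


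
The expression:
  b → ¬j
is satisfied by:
  {b: False, j: False}
  {j: True, b: False}
  {b: True, j: False}


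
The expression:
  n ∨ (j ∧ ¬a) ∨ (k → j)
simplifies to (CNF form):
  j ∨ n ∨ ¬k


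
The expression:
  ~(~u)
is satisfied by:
  {u: True}


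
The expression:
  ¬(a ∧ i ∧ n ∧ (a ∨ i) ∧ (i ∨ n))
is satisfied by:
  {n: False, i: False, a: False}
  {a: True, n: False, i: False}
  {i: True, n: False, a: False}
  {a: True, i: True, n: False}
  {n: True, a: False, i: False}
  {a: True, n: True, i: False}
  {i: True, n: True, a: False}


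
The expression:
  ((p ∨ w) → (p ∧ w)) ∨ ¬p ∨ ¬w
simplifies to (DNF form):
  True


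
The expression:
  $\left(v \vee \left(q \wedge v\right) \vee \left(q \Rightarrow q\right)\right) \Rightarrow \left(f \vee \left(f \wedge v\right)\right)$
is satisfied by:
  {f: True}


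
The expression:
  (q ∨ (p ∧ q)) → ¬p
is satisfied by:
  {p: False, q: False}
  {q: True, p: False}
  {p: True, q: False}


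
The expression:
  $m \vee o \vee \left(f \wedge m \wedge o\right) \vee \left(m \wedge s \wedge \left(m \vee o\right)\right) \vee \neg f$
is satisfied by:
  {o: True, m: True, f: False}
  {o: True, m: False, f: False}
  {m: True, o: False, f: False}
  {o: False, m: False, f: False}
  {f: True, o: True, m: True}
  {f: True, o: True, m: False}
  {f: True, m: True, o: False}


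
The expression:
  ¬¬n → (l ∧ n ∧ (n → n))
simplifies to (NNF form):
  l ∨ ¬n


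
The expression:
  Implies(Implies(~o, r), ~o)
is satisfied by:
  {o: False}


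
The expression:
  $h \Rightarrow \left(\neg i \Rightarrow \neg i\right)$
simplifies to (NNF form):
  $\text{True}$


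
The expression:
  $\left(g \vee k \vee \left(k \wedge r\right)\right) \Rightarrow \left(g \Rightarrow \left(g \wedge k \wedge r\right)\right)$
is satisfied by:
  {k: True, r: True, g: False}
  {k: True, r: False, g: False}
  {r: True, k: False, g: False}
  {k: False, r: False, g: False}
  {k: True, g: True, r: True}


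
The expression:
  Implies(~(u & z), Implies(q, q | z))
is always true.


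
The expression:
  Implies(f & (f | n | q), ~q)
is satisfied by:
  {q: False, f: False}
  {f: True, q: False}
  {q: True, f: False}


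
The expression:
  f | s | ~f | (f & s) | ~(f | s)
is always true.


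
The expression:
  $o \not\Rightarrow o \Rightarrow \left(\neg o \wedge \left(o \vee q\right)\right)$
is always true.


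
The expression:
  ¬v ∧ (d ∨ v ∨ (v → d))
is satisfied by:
  {v: False}


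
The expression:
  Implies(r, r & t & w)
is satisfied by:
  {t: True, w: True, r: False}
  {t: True, w: False, r: False}
  {w: True, t: False, r: False}
  {t: False, w: False, r: False}
  {r: True, t: True, w: True}


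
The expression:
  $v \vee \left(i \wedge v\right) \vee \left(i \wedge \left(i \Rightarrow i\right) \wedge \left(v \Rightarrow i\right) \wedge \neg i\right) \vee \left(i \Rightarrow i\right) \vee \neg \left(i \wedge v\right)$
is always true.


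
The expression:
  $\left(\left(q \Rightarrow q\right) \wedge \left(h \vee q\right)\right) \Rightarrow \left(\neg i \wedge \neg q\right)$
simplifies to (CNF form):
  $\neg q \wedge \left(\neg h \vee \neg i\right)$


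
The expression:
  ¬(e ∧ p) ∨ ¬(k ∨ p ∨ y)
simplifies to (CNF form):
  ¬e ∨ ¬p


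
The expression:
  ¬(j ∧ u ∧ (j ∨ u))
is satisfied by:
  {u: False, j: False}
  {j: True, u: False}
  {u: True, j: False}


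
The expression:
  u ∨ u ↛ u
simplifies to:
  u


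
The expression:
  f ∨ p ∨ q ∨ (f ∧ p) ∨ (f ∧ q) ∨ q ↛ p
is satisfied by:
  {q: True, p: True, f: True}
  {q: True, p: True, f: False}
  {q: True, f: True, p: False}
  {q: True, f: False, p: False}
  {p: True, f: True, q: False}
  {p: True, f: False, q: False}
  {f: True, p: False, q: False}


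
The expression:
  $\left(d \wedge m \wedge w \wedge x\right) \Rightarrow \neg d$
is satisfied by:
  {w: False, m: False, d: False, x: False}
  {x: True, w: False, m: False, d: False}
  {d: True, w: False, m: False, x: False}
  {x: True, d: True, w: False, m: False}
  {m: True, x: False, w: False, d: False}
  {x: True, m: True, w: False, d: False}
  {d: True, m: True, x: False, w: False}
  {x: True, d: True, m: True, w: False}
  {w: True, d: False, m: False, x: False}
  {x: True, w: True, d: False, m: False}
  {d: True, w: True, x: False, m: False}
  {x: True, d: True, w: True, m: False}
  {m: True, w: True, d: False, x: False}
  {x: True, m: True, w: True, d: False}
  {d: True, m: True, w: True, x: False}


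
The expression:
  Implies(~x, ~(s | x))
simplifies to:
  x | ~s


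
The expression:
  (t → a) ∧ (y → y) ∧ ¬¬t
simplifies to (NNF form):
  a ∧ t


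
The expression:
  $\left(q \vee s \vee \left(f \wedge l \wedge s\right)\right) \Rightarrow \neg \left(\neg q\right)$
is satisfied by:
  {q: True, s: False}
  {s: False, q: False}
  {s: True, q: True}


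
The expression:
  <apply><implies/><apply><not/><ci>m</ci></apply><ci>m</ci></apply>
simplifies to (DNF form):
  <ci>m</ci>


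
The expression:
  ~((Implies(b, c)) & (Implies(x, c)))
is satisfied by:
  {b: True, x: True, c: False}
  {b: True, x: False, c: False}
  {x: True, b: False, c: False}


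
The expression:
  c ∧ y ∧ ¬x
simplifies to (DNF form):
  c ∧ y ∧ ¬x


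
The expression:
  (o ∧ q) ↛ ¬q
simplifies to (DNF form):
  o ∧ q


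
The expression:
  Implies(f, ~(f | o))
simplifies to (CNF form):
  ~f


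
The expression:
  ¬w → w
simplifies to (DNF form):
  w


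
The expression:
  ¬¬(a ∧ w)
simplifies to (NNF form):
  a ∧ w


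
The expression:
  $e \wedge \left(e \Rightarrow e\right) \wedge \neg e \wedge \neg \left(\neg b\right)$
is never true.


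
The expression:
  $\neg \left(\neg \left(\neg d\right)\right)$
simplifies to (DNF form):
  $\neg d$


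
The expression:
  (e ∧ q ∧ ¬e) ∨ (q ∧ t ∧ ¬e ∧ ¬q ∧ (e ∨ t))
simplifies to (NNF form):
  False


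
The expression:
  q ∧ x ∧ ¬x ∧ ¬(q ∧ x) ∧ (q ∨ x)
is never true.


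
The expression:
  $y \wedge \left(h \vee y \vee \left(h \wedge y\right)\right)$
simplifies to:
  $y$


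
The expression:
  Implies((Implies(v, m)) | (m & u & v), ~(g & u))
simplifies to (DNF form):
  ~g | ~u | (v & ~m)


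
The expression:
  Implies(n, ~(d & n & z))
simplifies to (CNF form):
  ~d | ~n | ~z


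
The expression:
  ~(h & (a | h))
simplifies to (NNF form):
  ~h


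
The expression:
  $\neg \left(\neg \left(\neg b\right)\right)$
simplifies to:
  $\neg b$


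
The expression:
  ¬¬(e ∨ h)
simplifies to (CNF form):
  e ∨ h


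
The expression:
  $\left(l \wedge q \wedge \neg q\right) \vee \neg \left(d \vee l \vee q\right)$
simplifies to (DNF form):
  $\neg d \wedge \neg l \wedge \neg q$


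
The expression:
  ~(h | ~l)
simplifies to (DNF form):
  l & ~h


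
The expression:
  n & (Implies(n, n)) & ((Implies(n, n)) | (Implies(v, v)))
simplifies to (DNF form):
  n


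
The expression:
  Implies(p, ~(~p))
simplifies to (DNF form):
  True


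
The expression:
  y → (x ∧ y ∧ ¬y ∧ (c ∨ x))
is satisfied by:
  {y: False}


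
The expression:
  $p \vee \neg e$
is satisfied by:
  {p: True, e: False}
  {e: False, p: False}
  {e: True, p: True}


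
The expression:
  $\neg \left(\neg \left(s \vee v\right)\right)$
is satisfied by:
  {v: True, s: True}
  {v: True, s: False}
  {s: True, v: False}


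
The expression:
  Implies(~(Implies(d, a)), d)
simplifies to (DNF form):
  True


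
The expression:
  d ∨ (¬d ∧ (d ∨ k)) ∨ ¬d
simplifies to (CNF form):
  True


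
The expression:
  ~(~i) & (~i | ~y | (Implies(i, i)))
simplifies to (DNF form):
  i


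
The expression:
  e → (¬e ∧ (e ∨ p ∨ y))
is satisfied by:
  {e: False}


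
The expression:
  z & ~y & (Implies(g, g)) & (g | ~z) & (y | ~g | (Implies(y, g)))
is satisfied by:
  {z: True, g: True, y: False}


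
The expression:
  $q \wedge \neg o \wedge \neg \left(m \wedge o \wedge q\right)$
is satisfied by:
  {q: True, o: False}


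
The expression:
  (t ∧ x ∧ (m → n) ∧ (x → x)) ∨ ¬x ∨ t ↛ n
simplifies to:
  t ∨ ¬x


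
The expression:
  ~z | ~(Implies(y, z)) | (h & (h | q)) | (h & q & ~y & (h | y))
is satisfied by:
  {h: True, z: False}
  {z: False, h: False}
  {z: True, h: True}


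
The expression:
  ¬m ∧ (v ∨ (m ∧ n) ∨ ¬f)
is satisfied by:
  {v: True, m: False, f: False}
  {v: False, m: False, f: False}
  {f: True, v: True, m: False}


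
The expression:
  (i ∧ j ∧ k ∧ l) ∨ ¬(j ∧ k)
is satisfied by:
  {l: True, i: True, k: False, j: False}
  {l: True, i: False, k: False, j: False}
  {i: True, l: False, k: False, j: False}
  {l: False, i: False, k: False, j: False}
  {j: True, l: True, i: True, k: False}
  {j: True, l: True, i: False, k: False}
  {j: True, i: True, l: False, k: False}
  {j: True, i: False, l: False, k: False}
  {l: True, k: True, i: True, j: False}
  {l: True, k: True, i: False, j: False}
  {k: True, i: True, l: False, j: False}
  {k: True, l: False, i: False, j: False}
  {j: True, l: True, k: True, i: True}


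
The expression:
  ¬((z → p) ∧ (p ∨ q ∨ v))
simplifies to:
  ¬p ∧ (z ∨ ¬q) ∧ (z ∨ ¬v)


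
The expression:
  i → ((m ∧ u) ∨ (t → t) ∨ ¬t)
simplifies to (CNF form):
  True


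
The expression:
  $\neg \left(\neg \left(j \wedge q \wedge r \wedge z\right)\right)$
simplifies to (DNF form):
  $j \wedge q \wedge r \wedge z$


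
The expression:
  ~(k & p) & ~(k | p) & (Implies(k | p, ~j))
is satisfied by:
  {p: False, k: False}


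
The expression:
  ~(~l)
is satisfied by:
  {l: True}


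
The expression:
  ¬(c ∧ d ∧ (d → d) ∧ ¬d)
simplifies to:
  True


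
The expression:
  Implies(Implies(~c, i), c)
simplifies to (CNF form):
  c | ~i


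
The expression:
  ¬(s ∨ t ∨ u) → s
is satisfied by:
  {t: True, u: True, s: True}
  {t: True, u: True, s: False}
  {t: True, s: True, u: False}
  {t: True, s: False, u: False}
  {u: True, s: True, t: False}
  {u: True, s: False, t: False}
  {s: True, u: False, t: False}


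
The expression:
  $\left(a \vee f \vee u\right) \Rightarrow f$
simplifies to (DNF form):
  $f \vee \left(\neg a \wedge \neg u\right)$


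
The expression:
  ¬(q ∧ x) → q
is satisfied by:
  {q: True}


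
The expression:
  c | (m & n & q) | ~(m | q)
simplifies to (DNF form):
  c | (m & n & q) | (~m & ~q)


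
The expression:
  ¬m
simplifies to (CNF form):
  ¬m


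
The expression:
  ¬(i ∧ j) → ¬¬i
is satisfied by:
  {i: True}


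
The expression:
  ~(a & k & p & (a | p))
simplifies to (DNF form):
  ~a | ~k | ~p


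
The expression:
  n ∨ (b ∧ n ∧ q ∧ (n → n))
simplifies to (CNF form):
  n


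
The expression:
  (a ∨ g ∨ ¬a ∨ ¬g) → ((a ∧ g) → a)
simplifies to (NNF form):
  True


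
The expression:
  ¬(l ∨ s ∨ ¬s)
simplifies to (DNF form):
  False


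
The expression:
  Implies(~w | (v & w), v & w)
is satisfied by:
  {w: True}


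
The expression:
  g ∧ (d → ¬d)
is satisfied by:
  {g: True, d: False}


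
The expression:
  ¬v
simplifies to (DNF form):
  ¬v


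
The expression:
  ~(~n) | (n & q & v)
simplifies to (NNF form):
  n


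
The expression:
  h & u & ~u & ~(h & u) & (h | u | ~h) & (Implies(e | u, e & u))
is never true.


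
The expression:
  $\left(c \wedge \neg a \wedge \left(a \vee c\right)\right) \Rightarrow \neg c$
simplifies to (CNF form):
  $a \vee \neg c$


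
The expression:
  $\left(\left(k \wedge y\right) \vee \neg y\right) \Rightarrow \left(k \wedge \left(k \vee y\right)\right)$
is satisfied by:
  {y: True, k: True}
  {y: True, k: False}
  {k: True, y: False}


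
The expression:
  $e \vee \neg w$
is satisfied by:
  {e: True, w: False}
  {w: False, e: False}
  {w: True, e: True}


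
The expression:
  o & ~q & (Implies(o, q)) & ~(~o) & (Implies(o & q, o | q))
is never true.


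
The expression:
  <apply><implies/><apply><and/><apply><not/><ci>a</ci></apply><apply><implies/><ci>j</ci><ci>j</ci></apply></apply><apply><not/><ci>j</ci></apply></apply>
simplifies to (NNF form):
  <apply><or/><ci>a</ci><apply><not/><ci>j</ci></apply></apply>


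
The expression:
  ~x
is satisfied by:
  {x: False}


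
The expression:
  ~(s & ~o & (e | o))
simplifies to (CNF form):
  o | ~e | ~s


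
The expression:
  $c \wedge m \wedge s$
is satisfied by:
  {c: True, m: True, s: True}


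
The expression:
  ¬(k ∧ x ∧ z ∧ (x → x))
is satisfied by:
  {k: False, z: False, x: False}
  {x: True, k: False, z: False}
  {z: True, k: False, x: False}
  {x: True, z: True, k: False}
  {k: True, x: False, z: False}
  {x: True, k: True, z: False}
  {z: True, k: True, x: False}


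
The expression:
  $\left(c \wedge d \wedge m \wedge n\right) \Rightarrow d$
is always true.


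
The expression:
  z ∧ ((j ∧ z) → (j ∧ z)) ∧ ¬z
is never true.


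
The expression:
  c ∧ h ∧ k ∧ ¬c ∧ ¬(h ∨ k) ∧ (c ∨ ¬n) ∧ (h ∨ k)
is never true.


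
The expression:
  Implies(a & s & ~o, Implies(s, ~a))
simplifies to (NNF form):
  o | ~a | ~s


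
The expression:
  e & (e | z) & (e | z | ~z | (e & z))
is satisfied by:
  {e: True}


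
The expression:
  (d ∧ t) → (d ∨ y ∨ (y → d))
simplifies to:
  True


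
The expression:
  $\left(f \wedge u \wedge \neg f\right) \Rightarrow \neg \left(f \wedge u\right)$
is always true.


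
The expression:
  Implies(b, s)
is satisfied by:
  {s: True, b: False}
  {b: False, s: False}
  {b: True, s: True}


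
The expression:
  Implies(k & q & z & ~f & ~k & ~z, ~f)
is always true.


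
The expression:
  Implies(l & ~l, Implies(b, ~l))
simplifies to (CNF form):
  True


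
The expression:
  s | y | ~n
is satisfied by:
  {y: True, s: True, n: False}
  {y: True, s: False, n: False}
  {s: True, y: False, n: False}
  {y: False, s: False, n: False}
  {y: True, n: True, s: True}
  {y: True, n: True, s: False}
  {n: True, s: True, y: False}


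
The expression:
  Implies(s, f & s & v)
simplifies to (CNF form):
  (f | ~s) & (v | ~s)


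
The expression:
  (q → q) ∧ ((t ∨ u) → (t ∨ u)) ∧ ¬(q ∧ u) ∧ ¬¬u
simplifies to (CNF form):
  u ∧ ¬q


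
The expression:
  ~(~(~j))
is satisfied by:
  {j: False}


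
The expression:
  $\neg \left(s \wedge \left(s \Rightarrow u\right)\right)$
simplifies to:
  $\neg s \vee \neg u$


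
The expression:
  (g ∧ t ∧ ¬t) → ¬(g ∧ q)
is always true.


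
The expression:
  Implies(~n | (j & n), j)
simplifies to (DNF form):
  j | n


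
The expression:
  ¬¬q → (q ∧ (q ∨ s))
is always true.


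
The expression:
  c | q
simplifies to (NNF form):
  c | q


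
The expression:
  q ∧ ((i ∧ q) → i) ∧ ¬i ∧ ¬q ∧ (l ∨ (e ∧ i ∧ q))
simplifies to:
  False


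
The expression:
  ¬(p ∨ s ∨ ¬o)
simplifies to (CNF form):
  o ∧ ¬p ∧ ¬s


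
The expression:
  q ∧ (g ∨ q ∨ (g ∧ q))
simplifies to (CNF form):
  q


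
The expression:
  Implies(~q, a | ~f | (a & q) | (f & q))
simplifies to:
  a | q | ~f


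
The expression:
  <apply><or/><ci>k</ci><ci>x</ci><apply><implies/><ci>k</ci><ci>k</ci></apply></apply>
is always true.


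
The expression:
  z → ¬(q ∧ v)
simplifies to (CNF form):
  ¬q ∨ ¬v ∨ ¬z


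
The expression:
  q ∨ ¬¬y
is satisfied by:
  {y: True, q: True}
  {y: True, q: False}
  {q: True, y: False}


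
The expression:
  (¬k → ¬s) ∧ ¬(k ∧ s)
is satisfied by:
  {s: False}


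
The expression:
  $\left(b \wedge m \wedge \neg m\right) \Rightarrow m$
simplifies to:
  $\text{True}$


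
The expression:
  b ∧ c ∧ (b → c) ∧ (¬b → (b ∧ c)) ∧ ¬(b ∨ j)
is never true.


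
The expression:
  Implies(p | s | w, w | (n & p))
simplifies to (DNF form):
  w | (n & p) | (~p & ~s)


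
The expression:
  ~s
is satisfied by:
  {s: False}


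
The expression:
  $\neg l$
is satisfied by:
  {l: False}


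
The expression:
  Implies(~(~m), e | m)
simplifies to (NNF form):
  True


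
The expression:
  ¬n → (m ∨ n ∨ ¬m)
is always true.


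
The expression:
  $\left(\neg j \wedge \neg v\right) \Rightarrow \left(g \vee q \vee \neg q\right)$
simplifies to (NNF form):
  $\text{True}$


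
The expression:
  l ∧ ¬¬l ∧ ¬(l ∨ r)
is never true.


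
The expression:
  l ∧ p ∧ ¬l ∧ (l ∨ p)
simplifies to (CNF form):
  False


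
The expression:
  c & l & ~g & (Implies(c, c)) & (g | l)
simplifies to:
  c & l & ~g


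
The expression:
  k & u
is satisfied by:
  {u: True, k: True}


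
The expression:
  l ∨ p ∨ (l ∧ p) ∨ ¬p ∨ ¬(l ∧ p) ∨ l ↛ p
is always true.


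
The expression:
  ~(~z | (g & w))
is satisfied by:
  {z: True, w: False, g: False}
  {z: True, g: True, w: False}
  {z: True, w: True, g: False}


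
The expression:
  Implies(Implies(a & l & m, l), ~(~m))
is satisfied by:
  {m: True}


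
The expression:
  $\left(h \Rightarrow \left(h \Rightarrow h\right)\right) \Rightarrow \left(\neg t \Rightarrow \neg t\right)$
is always true.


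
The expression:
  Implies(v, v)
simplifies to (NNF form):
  True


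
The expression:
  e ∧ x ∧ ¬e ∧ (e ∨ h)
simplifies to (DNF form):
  False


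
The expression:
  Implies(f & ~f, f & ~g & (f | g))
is always true.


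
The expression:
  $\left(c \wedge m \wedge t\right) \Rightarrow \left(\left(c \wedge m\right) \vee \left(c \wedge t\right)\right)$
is always true.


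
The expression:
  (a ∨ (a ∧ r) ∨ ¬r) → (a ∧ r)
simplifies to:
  r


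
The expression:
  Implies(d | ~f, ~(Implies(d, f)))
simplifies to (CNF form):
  (d | f) & (d | ~d) & (f | ~f) & (~d | ~f)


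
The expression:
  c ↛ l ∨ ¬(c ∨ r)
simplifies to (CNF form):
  (c ∨ ¬c) ∧ (c ∨ ¬r) ∧ (¬c ∨ ¬l) ∧ (¬l ∨ ¬r)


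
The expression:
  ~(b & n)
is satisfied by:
  {n: False, b: False}
  {b: True, n: False}
  {n: True, b: False}


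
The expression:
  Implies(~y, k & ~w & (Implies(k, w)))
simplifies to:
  y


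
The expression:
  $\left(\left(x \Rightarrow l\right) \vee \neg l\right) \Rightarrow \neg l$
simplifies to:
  $\neg l$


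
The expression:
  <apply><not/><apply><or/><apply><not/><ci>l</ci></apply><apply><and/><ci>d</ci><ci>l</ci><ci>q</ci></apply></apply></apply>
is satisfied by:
  {l: True, q: False, d: False}
  {l: True, d: True, q: False}
  {l: True, q: True, d: False}


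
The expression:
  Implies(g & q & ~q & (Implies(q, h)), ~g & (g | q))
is always true.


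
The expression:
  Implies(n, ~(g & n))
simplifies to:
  ~g | ~n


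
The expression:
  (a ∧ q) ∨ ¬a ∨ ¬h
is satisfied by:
  {q: True, h: False, a: False}
  {h: False, a: False, q: False}
  {a: True, q: True, h: False}
  {a: True, h: False, q: False}
  {q: True, h: True, a: False}
  {h: True, q: False, a: False}
  {a: True, h: True, q: True}


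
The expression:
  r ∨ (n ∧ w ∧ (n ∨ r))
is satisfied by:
  {r: True, w: True, n: True}
  {r: True, w: True, n: False}
  {r: True, n: True, w: False}
  {r: True, n: False, w: False}
  {w: True, n: True, r: False}


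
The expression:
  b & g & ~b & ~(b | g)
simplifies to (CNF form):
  False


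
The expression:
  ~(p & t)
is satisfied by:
  {p: False, t: False}
  {t: True, p: False}
  {p: True, t: False}


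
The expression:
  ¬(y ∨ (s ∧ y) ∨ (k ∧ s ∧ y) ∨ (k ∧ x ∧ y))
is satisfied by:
  {y: False}


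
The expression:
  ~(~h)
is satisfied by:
  {h: True}


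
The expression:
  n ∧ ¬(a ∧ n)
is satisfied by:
  {n: True, a: False}


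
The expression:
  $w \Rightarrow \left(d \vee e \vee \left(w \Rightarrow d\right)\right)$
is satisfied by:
  {d: True, e: True, w: False}
  {d: True, w: False, e: False}
  {e: True, w: False, d: False}
  {e: False, w: False, d: False}
  {d: True, e: True, w: True}
  {d: True, w: True, e: False}
  {e: True, w: True, d: False}


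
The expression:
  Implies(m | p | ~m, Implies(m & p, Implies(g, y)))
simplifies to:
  y | ~g | ~m | ~p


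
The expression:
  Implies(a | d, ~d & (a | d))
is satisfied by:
  {d: False}


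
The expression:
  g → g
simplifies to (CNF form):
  True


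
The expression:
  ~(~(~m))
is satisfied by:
  {m: False}


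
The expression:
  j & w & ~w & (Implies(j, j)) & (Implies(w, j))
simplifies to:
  False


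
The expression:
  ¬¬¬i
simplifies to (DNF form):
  ¬i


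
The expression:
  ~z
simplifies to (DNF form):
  ~z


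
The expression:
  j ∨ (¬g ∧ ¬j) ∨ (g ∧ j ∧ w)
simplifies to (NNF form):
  j ∨ ¬g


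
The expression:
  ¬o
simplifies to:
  ¬o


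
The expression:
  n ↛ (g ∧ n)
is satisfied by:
  {n: True, g: False}


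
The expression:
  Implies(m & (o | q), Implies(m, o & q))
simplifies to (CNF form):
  (o | ~m | ~o) & (o | ~m | ~q) & (q | ~m | ~o) & (q | ~m | ~q)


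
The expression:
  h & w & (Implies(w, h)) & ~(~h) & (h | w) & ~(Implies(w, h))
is never true.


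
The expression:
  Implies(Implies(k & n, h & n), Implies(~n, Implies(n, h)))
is always true.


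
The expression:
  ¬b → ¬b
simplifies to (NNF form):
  True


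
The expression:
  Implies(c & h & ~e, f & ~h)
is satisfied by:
  {e: True, h: False, c: False}
  {h: False, c: False, e: False}
  {e: True, c: True, h: False}
  {c: True, h: False, e: False}
  {e: True, h: True, c: False}
  {h: True, e: False, c: False}
  {e: True, c: True, h: True}


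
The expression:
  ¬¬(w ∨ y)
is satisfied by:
  {y: True, w: True}
  {y: True, w: False}
  {w: True, y: False}


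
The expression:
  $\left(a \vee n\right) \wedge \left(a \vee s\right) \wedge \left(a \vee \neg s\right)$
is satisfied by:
  {a: True}


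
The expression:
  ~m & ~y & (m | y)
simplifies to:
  False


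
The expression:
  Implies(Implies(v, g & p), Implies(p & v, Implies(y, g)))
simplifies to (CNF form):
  True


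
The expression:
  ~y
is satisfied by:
  {y: False}


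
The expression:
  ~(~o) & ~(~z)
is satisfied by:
  {z: True, o: True}


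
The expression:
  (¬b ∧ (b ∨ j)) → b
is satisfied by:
  {b: True, j: False}
  {j: False, b: False}
  {j: True, b: True}


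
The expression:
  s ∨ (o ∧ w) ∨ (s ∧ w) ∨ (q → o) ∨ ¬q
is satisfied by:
  {o: True, s: True, q: False}
  {o: True, s: False, q: False}
  {s: True, o: False, q: False}
  {o: False, s: False, q: False}
  {o: True, q: True, s: True}
  {o: True, q: True, s: False}
  {q: True, s: True, o: False}


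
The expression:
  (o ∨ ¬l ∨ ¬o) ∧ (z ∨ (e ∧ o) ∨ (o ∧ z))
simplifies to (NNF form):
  z ∨ (e ∧ o)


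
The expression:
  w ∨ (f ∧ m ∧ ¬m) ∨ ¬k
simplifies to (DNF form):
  w ∨ ¬k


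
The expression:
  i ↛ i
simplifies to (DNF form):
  False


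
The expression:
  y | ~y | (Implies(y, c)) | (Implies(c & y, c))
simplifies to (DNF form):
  True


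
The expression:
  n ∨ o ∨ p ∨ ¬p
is always true.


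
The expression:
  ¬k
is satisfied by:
  {k: False}


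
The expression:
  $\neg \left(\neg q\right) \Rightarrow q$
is always true.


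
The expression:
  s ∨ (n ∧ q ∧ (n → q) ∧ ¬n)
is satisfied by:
  {s: True}


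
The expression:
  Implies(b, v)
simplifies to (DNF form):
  v | ~b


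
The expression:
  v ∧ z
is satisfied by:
  {z: True, v: True}


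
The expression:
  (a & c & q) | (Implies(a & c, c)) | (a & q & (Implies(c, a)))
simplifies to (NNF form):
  True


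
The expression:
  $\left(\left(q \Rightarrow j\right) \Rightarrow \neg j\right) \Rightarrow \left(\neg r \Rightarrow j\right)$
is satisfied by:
  {r: True, j: True}
  {r: True, j: False}
  {j: True, r: False}


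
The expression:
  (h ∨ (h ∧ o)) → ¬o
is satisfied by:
  {h: False, o: False}
  {o: True, h: False}
  {h: True, o: False}


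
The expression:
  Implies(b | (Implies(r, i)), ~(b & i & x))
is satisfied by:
  {x: False, i: False, b: False}
  {b: True, x: False, i: False}
  {i: True, x: False, b: False}
  {b: True, i: True, x: False}
  {x: True, b: False, i: False}
  {b: True, x: True, i: False}
  {i: True, x: True, b: False}


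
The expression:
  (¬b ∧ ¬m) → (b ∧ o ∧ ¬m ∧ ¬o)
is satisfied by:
  {b: True, m: True}
  {b: True, m: False}
  {m: True, b: False}


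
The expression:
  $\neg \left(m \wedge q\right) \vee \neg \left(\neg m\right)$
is always true.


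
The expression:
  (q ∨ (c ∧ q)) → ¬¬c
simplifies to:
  c ∨ ¬q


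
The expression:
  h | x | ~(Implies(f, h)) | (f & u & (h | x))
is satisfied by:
  {x: True, h: True, f: True}
  {x: True, h: True, f: False}
  {x: True, f: True, h: False}
  {x: True, f: False, h: False}
  {h: True, f: True, x: False}
  {h: True, f: False, x: False}
  {f: True, h: False, x: False}


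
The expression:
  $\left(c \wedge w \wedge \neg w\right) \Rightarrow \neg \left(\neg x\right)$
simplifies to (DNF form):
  $\text{True}$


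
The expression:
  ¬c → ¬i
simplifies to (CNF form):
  c ∨ ¬i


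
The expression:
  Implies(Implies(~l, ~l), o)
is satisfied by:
  {o: True}


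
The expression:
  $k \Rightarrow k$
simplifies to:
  $\text{True}$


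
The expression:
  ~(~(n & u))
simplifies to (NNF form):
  n & u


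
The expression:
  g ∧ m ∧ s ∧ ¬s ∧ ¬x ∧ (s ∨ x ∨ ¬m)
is never true.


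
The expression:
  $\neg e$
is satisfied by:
  {e: False}


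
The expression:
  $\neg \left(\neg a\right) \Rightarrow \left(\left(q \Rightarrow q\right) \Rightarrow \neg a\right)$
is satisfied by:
  {a: False}


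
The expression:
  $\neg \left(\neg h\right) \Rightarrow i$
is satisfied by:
  {i: True, h: False}
  {h: False, i: False}
  {h: True, i: True}


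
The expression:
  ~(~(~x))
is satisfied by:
  {x: False}


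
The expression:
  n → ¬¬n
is always true.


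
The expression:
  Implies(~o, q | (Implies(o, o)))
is always true.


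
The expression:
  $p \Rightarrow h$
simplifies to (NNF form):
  $h \vee \neg p$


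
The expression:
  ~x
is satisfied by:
  {x: False}


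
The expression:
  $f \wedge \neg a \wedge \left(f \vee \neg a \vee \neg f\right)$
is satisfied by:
  {f: True, a: False}


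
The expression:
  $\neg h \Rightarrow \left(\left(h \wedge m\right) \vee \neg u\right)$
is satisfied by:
  {h: True, u: False}
  {u: False, h: False}
  {u: True, h: True}


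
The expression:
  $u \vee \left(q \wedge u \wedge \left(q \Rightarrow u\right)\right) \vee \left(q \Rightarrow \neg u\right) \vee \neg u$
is always true.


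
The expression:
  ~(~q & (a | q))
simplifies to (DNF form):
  q | ~a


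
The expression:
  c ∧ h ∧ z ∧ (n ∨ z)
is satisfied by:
  {h: True, z: True, c: True}


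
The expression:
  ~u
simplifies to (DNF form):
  ~u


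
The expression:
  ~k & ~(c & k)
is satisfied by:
  {k: False}


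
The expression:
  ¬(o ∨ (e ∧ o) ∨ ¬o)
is never true.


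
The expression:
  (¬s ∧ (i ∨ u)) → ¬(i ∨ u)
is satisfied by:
  {s: True, i: False, u: False}
  {s: True, u: True, i: False}
  {s: True, i: True, u: False}
  {s: True, u: True, i: True}
  {u: False, i: False, s: False}


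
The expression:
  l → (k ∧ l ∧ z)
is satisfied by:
  {k: True, z: True, l: False}
  {k: True, z: False, l: False}
  {z: True, k: False, l: False}
  {k: False, z: False, l: False}
  {k: True, l: True, z: True}


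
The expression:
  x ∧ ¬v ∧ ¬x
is never true.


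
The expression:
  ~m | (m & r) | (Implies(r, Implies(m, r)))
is always true.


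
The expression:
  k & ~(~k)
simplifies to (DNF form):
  k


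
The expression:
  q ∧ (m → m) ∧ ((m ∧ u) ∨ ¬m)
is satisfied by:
  {u: True, q: True, m: False}
  {q: True, m: False, u: False}
  {u: True, m: True, q: True}


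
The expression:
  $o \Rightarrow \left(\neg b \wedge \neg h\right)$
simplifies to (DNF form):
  $\left(\neg b \wedge \neg h\right) \vee \neg o$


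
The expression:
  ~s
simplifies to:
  ~s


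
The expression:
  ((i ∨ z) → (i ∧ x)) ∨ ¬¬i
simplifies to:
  i ∨ ¬z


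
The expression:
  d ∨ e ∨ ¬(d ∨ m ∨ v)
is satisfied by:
  {d: True, e: True, v: False, m: False}
  {d: True, e: True, m: True, v: False}
  {d: True, e: True, v: True, m: False}
  {d: True, e: True, m: True, v: True}
  {d: True, v: False, m: False, e: False}
  {d: True, m: True, v: False, e: False}
  {d: True, v: True, m: False, e: False}
  {d: True, m: True, v: True, e: False}
  {e: True, v: False, m: False, d: False}
  {m: True, e: True, v: False, d: False}
  {e: True, v: True, m: False, d: False}
  {m: True, e: True, v: True, d: False}
  {e: False, v: False, m: False, d: False}


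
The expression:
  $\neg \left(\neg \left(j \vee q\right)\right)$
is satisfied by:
  {q: True, j: True}
  {q: True, j: False}
  {j: True, q: False}


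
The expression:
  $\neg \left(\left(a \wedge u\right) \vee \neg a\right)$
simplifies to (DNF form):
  $a \wedge \neg u$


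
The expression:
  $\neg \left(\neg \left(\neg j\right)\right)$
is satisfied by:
  {j: False}


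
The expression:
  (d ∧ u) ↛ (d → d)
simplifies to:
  False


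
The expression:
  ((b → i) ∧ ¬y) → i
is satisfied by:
  {i: True, y: True, b: True}
  {i: True, y: True, b: False}
  {i: True, b: True, y: False}
  {i: True, b: False, y: False}
  {y: True, b: True, i: False}
  {y: True, b: False, i: False}
  {b: True, y: False, i: False}


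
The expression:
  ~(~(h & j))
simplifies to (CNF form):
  h & j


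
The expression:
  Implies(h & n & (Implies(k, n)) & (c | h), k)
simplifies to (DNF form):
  k | ~h | ~n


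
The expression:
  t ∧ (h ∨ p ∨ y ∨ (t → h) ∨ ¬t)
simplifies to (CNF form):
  t ∧ (h ∨ p ∨ y)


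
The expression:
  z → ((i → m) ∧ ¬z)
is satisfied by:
  {z: False}


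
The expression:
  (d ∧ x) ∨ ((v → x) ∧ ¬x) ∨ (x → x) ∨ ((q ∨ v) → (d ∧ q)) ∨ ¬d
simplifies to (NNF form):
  True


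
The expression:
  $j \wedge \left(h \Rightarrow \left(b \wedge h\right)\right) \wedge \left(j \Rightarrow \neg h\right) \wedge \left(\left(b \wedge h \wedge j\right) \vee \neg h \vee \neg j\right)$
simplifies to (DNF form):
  $j \wedge \neg h$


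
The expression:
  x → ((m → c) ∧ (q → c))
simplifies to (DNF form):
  c ∨ (¬m ∧ ¬q) ∨ ¬x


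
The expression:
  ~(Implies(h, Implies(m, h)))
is never true.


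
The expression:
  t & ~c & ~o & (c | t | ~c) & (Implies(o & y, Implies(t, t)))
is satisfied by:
  {t: True, o: False, c: False}


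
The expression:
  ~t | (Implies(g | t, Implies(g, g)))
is always true.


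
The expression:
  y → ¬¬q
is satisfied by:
  {q: True, y: False}
  {y: False, q: False}
  {y: True, q: True}


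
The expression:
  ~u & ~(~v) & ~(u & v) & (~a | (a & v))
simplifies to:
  v & ~u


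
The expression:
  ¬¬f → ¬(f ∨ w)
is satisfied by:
  {f: False}


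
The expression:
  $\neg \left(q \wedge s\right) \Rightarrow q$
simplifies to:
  $q$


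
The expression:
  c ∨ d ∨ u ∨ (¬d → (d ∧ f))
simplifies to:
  c ∨ d ∨ u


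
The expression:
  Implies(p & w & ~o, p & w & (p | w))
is always true.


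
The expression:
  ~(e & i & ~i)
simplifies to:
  True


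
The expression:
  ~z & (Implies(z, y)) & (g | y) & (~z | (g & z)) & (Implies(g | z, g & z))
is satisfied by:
  {y: True, g: False, z: False}


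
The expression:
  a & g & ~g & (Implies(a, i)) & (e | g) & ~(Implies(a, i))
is never true.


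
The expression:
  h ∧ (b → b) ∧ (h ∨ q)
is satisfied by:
  {h: True}


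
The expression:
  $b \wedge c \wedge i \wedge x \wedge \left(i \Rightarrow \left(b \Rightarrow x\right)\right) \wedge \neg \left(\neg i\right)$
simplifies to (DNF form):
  $b \wedge c \wedge i \wedge x$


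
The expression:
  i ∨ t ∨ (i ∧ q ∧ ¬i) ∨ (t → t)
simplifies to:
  True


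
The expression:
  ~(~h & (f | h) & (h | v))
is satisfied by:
  {h: True, v: False, f: False}
  {v: False, f: False, h: False}
  {f: True, h: True, v: False}
  {f: True, v: False, h: False}
  {h: True, v: True, f: False}
  {v: True, h: False, f: False}
  {f: True, v: True, h: True}


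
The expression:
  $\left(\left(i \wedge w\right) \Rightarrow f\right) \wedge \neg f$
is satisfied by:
  {w: False, f: False, i: False}
  {i: True, w: False, f: False}
  {w: True, i: False, f: False}


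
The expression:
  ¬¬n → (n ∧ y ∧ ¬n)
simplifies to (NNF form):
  ¬n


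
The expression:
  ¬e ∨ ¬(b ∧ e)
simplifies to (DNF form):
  ¬b ∨ ¬e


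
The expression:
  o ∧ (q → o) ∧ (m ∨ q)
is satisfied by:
  {q: True, m: True, o: True}
  {q: True, o: True, m: False}
  {m: True, o: True, q: False}


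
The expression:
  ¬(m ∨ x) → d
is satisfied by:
  {x: True, d: True, m: True}
  {x: True, d: True, m: False}
  {x: True, m: True, d: False}
  {x: True, m: False, d: False}
  {d: True, m: True, x: False}
  {d: True, m: False, x: False}
  {m: True, d: False, x: False}


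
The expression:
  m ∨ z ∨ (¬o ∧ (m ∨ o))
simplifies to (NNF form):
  m ∨ z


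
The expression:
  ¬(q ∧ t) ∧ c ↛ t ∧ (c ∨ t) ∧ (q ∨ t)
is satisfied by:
  {c: True, q: True, t: False}


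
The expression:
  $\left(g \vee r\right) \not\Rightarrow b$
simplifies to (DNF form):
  $\left(g \wedge \neg b\right) \vee \left(r \wedge \neg b\right)$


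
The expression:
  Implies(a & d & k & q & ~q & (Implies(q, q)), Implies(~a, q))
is always true.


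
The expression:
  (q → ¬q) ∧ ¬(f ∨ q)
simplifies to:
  ¬f ∧ ¬q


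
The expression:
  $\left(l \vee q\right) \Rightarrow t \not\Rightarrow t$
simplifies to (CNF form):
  $\neg l \wedge \neg q$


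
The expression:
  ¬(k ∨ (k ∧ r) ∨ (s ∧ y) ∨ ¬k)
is never true.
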